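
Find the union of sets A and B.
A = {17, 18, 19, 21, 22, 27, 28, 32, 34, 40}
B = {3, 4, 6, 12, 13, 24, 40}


Set A = {17, 18, 19, 21, 22, 27, 28, 32, 34, 40}
Set B = {3, 4, 6, 12, 13, 24, 40}
A ∪ B includes all elements in either set.
Elements from A: {17, 18, 19, 21, 22, 27, 28, 32, 34, 40}
Elements from B not already included: {3, 4, 6, 12, 13, 24}
A ∪ B = {3, 4, 6, 12, 13, 17, 18, 19, 21, 22, 24, 27, 28, 32, 34, 40}

{3, 4, 6, 12, 13, 17, 18, 19, 21, 22, 24, 27, 28, 32, 34, 40}


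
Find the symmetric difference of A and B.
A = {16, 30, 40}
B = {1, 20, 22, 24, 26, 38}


Set A = {16, 30, 40}
Set B = {1, 20, 22, 24, 26, 38}
A △ B = (A \ B) ∪ (B \ A)
Elements in A but not B: {16, 30, 40}
Elements in B but not A: {1, 20, 22, 24, 26, 38}
A △ B = {1, 16, 20, 22, 24, 26, 30, 38, 40}

{1, 16, 20, 22, 24, 26, 30, 38, 40}


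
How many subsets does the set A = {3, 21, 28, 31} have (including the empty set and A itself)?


Set A = {3, 21, 28, 31}
|A| = 4
The power set P(A) contains all subsets of A.
|P(A)| = 2^|A| = 2^4 = 16

16


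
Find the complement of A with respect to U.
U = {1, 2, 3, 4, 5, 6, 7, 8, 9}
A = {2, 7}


Universal set U = {1, 2, 3, 4, 5, 6, 7, 8, 9}
Set A = {2, 7}
A' = U \ A = elements in U but not in A
Checking each element of U:
1 (not in A, include), 2 (in A, exclude), 3 (not in A, include), 4 (not in A, include), 5 (not in A, include), 6 (not in A, include), 7 (in A, exclude), 8 (not in A, include), 9 (not in A, include)
A' = {1, 3, 4, 5, 6, 8, 9}

{1, 3, 4, 5, 6, 8, 9}


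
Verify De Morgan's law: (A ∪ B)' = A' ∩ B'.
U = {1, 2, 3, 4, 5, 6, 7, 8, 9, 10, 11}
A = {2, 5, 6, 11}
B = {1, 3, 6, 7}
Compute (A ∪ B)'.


U = {1, 2, 3, 4, 5, 6, 7, 8, 9, 10, 11}
A = {2, 5, 6, 11}, B = {1, 3, 6, 7}
A ∪ B = {1, 2, 3, 5, 6, 7, 11}
(A ∪ B)' = U \ (A ∪ B) = {4, 8, 9, 10}
Verification via A' ∩ B': A' = {1, 3, 4, 7, 8, 9, 10}, B' = {2, 4, 5, 8, 9, 10, 11}
A' ∩ B' = {4, 8, 9, 10} ✓

{4, 8, 9, 10}


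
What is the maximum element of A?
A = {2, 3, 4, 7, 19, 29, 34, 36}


Set A = {2, 3, 4, 7, 19, 29, 34, 36}
Elements in ascending order: 2, 3, 4, 7, 19, 29, 34, 36
The largest element is 36.

36


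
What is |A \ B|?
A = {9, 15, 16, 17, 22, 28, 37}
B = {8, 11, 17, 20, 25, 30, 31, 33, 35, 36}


Set A = {9, 15, 16, 17, 22, 28, 37}
Set B = {8, 11, 17, 20, 25, 30, 31, 33, 35, 36}
A \ B = {9, 15, 16, 22, 28, 37}
|A \ B| = 6

6


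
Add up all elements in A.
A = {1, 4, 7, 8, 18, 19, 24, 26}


Set A = {1, 4, 7, 8, 18, 19, 24, 26}
Sum = 1 + 4 + 7 + 8 + 18 + 19 + 24 + 26 = 107

107


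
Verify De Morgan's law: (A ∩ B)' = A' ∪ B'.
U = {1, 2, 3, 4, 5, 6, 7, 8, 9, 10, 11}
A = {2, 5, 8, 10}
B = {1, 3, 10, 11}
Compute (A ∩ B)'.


U = {1, 2, 3, 4, 5, 6, 7, 8, 9, 10, 11}
A = {2, 5, 8, 10}, B = {1, 3, 10, 11}
A ∩ B = {10}
(A ∩ B)' = U \ (A ∩ B) = {1, 2, 3, 4, 5, 6, 7, 8, 9, 11}
Verification via A' ∪ B': A' = {1, 3, 4, 6, 7, 9, 11}, B' = {2, 4, 5, 6, 7, 8, 9}
A' ∪ B' = {1, 2, 3, 4, 5, 6, 7, 8, 9, 11} ✓

{1, 2, 3, 4, 5, 6, 7, 8, 9, 11}


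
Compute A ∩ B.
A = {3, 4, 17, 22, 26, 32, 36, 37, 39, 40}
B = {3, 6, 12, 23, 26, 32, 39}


Set A = {3, 4, 17, 22, 26, 32, 36, 37, 39, 40}
Set B = {3, 6, 12, 23, 26, 32, 39}
A ∩ B includes only elements in both sets.
Check each element of A against B:
3 ✓, 4 ✗, 17 ✗, 22 ✗, 26 ✓, 32 ✓, 36 ✗, 37 ✗, 39 ✓, 40 ✗
A ∩ B = {3, 26, 32, 39}

{3, 26, 32, 39}


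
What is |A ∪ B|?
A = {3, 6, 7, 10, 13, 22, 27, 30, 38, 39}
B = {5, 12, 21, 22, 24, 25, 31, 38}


Set A = {3, 6, 7, 10, 13, 22, 27, 30, 38, 39}, |A| = 10
Set B = {5, 12, 21, 22, 24, 25, 31, 38}, |B| = 8
A ∩ B = {22, 38}, |A ∩ B| = 2
|A ∪ B| = |A| + |B| - |A ∩ B| = 10 + 8 - 2 = 16

16


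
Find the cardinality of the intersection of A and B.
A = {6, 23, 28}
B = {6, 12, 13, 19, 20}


Set A = {6, 23, 28}
Set B = {6, 12, 13, 19, 20}
A ∩ B = {6}
|A ∩ B| = 1

1


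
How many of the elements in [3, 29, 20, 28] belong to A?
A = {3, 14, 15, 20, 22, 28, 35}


Set A = {3, 14, 15, 20, 22, 28, 35}
Candidates: [3, 29, 20, 28]
Check each candidate:
3 ∈ A, 29 ∉ A, 20 ∈ A, 28 ∈ A
Count of candidates in A: 3

3


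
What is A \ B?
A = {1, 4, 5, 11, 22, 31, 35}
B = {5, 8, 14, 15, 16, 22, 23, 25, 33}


Set A = {1, 4, 5, 11, 22, 31, 35}
Set B = {5, 8, 14, 15, 16, 22, 23, 25, 33}
A \ B includes elements in A that are not in B.
Check each element of A:
1 (not in B, keep), 4 (not in B, keep), 5 (in B, remove), 11 (not in B, keep), 22 (in B, remove), 31 (not in B, keep), 35 (not in B, keep)
A \ B = {1, 4, 11, 31, 35}

{1, 4, 11, 31, 35}


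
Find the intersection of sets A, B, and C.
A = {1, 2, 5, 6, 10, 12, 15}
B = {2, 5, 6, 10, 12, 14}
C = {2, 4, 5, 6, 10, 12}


Set A = {1, 2, 5, 6, 10, 12, 15}
Set B = {2, 5, 6, 10, 12, 14}
Set C = {2, 4, 5, 6, 10, 12}
First, A ∩ B = {2, 5, 6, 10, 12}
Then, (A ∩ B) ∩ C = {2, 5, 6, 10, 12}

{2, 5, 6, 10, 12}


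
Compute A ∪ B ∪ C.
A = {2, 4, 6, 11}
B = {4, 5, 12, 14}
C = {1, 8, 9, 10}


Set A = {2, 4, 6, 11}
Set B = {4, 5, 12, 14}
Set C = {1, 8, 9, 10}
First, A ∪ B = {2, 4, 5, 6, 11, 12, 14}
Then, (A ∪ B) ∪ C = {1, 2, 4, 5, 6, 8, 9, 10, 11, 12, 14}

{1, 2, 4, 5, 6, 8, 9, 10, 11, 12, 14}


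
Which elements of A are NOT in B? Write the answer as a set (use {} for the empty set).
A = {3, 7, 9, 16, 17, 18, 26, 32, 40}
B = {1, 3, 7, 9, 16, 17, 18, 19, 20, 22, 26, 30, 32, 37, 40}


Set A = {3, 7, 9, 16, 17, 18, 26, 32, 40}
Set B = {1, 3, 7, 9, 16, 17, 18, 19, 20, 22, 26, 30, 32, 37, 40}
Check each element of A against B:
3 ∈ B, 7 ∈ B, 9 ∈ B, 16 ∈ B, 17 ∈ B, 18 ∈ B, 26 ∈ B, 32 ∈ B, 40 ∈ B
Elements of A not in B: {}

{}


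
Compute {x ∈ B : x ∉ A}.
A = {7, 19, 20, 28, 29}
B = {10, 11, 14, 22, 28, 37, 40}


Set A = {7, 19, 20, 28, 29}
Set B = {10, 11, 14, 22, 28, 37, 40}
Check each element of B against A:
10 ∉ A (include), 11 ∉ A (include), 14 ∉ A (include), 22 ∉ A (include), 28 ∈ A, 37 ∉ A (include), 40 ∉ A (include)
Elements of B not in A: {10, 11, 14, 22, 37, 40}

{10, 11, 14, 22, 37, 40}


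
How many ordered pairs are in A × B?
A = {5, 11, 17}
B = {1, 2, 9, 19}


Set A = {5, 11, 17} has 3 elements.
Set B = {1, 2, 9, 19} has 4 elements.
|A × B| = |A| × |B| = 3 × 4 = 12

12


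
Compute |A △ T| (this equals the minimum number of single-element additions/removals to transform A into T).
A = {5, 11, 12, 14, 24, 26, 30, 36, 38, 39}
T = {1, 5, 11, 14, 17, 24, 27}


Set A = {5, 11, 12, 14, 24, 26, 30, 36, 38, 39}
Set T = {1, 5, 11, 14, 17, 24, 27}
Elements to remove from A (in A, not in T): {12, 26, 30, 36, 38, 39} → 6 removals
Elements to add to A (in T, not in A): {1, 17, 27} → 3 additions
Total edits = 6 + 3 = 9

9


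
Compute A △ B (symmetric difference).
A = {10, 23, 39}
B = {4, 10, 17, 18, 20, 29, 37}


Set A = {10, 23, 39}
Set B = {4, 10, 17, 18, 20, 29, 37}
A △ B = (A \ B) ∪ (B \ A)
Elements in A but not B: {23, 39}
Elements in B but not A: {4, 17, 18, 20, 29, 37}
A △ B = {4, 17, 18, 20, 23, 29, 37, 39}

{4, 17, 18, 20, 23, 29, 37, 39}


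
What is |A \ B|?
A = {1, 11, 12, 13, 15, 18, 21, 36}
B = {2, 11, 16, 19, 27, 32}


Set A = {1, 11, 12, 13, 15, 18, 21, 36}
Set B = {2, 11, 16, 19, 27, 32}
A \ B = {1, 12, 13, 15, 18, 21, 36}
|A \ B| = 7

7


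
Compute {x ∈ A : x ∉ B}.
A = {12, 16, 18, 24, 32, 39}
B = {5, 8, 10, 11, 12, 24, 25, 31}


Set A = {12, 16, 18, 24, 32, 39}
Set B = {5, 8, 10, 11, 12, 24, 25, 31}
Check each element of A against B:
12 ∈ B, 16 ∉ B (include), 18 ∉ B (include), 24 ∈ B, 32 ∉ B (include), 39 ∉ B (include)
Elements of A not in B: {16, 18, 32, 39}

{16, 18, 32, 39}


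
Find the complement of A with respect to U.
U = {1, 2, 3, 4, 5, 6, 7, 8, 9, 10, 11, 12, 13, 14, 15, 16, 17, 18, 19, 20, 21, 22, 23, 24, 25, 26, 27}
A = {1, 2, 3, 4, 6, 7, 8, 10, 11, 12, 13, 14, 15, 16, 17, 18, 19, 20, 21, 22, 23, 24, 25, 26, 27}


Universal set U = {1, 2, 3, 4, 5, 6, 7, 8, 9, 10, 11, 12, 13, 14, 15, 16, 17, 18, 19, 20, 21, 22, 23, 24, 25, 26, 27}
Set A = {1, 2, 3, 4, 6, 7, 8, 10, 11, 12, 13, 14, 15, 16, 17, 18, 19, 20, 21, 22, 23, 24, 25, 26, 27}
A' = U \ A = elements in U but not in A
Checking each element of U:
1 (in A, exclude), 2 (in A, exclude), 3 (in A, exclude), 4 (in A, exclude), 5 (not in A, include), 6 (in A, exclude), 7 (in A, exclude), 8 (in A, exclude), 9 (not in A, include), 10 (in A, exclude), 11 (in A, exclude), 12 (in A, exclude), 13 (in A, exclude), 14 (in A, exclude), 15 (in A, exclude), 16 (in A, exclude), 17 (in A, exclude), 18 (in A, exclude), 19 (in A, exclude), 20 (in A, exclude), 21 (in A, exclude), 22 (in A, exclude), 23 (in A, exclude), 24 (in A, exclude), 25 (in A, exclude), 26 (in A, exclude), 27 (in A, exclude)
A' = {5, 9}

{5, 9}


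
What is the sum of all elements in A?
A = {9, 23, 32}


Set A = {9, 23, 32}
Sum = 9 + 23 + 32 = 64

64


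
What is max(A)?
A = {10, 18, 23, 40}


Set A = {10, 18, 23, 40}
Elements in ascending order: 10, 18, 23, 40
The largest element is 40.

40


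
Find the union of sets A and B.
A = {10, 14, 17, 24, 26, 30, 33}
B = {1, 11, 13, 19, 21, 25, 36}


Set A = {10, 14, 17, 24, 26, 30, 33}
Set B = {1, 11, 13, 19, 21, 25, 36}
A ∪ B includes all elements in either set.
Elements from A: {10, 14, 17, 24, 26, 30, 33}
Elements from B not already included: {1, 11, 13, 19, 21, 25, 36}
A ∪ B = {1, 10, 11, 13, 14, 17, 19, 21, 24, 25, 26, 30, 33, 36}

{1, 10, 11, 13, 14, 17, 19, 21, 24, 25, 26, 30, 33, 36}


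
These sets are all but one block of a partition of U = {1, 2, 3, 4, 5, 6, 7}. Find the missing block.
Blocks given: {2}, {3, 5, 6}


U = {1, 2, 3, 4, 5, 6, 7}
Shown blocks: {2}, {3, 5, 6}
A partition's blocks are pairwise disjoint and cover U, so the missing block = U \ (union of shown blocks).
Union of shown blocks: {2, 3, 5, 6}
Missing block = U \ (union) = {1, 4, 7}

{1, 4, 7}


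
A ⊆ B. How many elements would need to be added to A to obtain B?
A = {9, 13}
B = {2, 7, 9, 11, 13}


Set A = {9, 13}, |A| = 2
Set B = {2, 7, 9, 11, 13}, |B| = 5
Since A ⊆ B: B \ A = {2, 7, 11}
|B| - |A| = 5 - 2 = 3

3


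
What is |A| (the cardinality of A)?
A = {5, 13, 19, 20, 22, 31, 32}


Set A = {5, 13, 19, 20, 22, 31, 32}
Listing elements: 5, 13, 19, 20, 22, 31, 32
Counting: 7 elements
|A| = 7

7


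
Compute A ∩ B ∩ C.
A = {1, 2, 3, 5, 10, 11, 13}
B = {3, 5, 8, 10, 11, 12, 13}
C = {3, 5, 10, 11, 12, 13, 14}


Set A = {1, 2, 3, 5, 10, 11, 13}
Set B = {3, 5, 8, 10, 11, 12, 13}
Set C = {3, 5, 10, 11, 12, 13, 14}
First, A ∩ B = {3, 5, 10, 11, 13}
Then, (A ∩ B) ∩ C = {3, 5, 10, 11, 13}

{3, 5, 10, 11, 13}


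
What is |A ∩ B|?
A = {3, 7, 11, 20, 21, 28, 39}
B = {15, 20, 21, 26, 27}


Set A = {3, 7, 11, 20, 21, 28, 39}
Set B = {15, 20, 21, 26, 27}
A ∩ B = {20, 21}
|A ∩ B| = 2

2


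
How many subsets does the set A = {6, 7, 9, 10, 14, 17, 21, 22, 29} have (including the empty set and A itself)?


Set A = {6, 7, 9, 10, 14, 17, 21, 22, 29}
|A| = 9
The power set P(A) contains all subsets of A.
|P(A)| = 2^|A| = 2^9 = 512

512


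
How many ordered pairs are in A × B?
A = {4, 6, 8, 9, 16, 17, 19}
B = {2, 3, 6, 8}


Set A = {4, 6, 8, 9, 16, 17, 19} has 7 elements.
Set B = {2, 3, 6, 8} has 4 elements.
|A × B| = |A| × |B| = 7 × 4 = 28

28


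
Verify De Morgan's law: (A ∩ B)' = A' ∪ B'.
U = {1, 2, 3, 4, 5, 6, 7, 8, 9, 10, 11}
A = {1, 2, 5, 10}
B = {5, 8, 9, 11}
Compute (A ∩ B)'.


U = {1, 2, 3, 4, 5, 6, 7, 8, 9, 10, 11}
A = {1, 2, 5, 10}, B = {5, 8, 9, 11}
A ∩ B = {5}
(A ∩ B)' = U \ (A ∩ B) = {1, 2, 3, 4, 6, 7, 8, 9, 10, 11}
Verification via A' ∪ B': A' = {3, 4, 6, 7, 8, 9, 11}, B' = {1, 2, 3, 4, 6, 7, 10}
A' ∪ B' = {1, 2, 3, 4, 6, 7, 8, 9, 10, 11} ✓

{1, 2, 3, 4, 6, 7, 8, 9, 10, 11}


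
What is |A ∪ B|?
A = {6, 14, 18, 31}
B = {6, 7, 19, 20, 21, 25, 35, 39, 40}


Set A = {6, 14, 18, 31}, |A| = 4
Set B = {6, 7, 19, 20, 21, 25, 35, 39, 40}, |B| = 9
A ∩ B = {6}, |A ∩ B| = 1
|A ∪ B| = |A| + |B| - |A ∩ B| = 4 + 9 - 1 = 12

12


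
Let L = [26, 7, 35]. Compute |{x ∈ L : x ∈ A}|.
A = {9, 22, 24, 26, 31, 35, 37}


Set A = {9, 22, 24, 26, 31, 35, 37}
Candidates: [26, 7, 35]
Check each candidate:
26 ∈ A, 7 ∉ A, 35 ∈ A
Count of candidates in A: 2

2


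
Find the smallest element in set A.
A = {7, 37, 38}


Set A = {7, 37, 38}
Elements in ascending order: 7, 37, 38
The smallest element is 7.

7


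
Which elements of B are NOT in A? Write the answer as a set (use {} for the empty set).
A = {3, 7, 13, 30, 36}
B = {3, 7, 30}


Set A = {3, 7, 13, 30, 36}
Set B = {3, 7, 30}
Check each element of B against A:
3 ∈ A, 7 ∈ A, 30 ∈ A
Elements of B not in A: {}

{}


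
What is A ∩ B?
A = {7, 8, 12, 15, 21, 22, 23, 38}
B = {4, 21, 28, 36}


Set A = {7, 8, 12, 15, 21, 22, 23, 38}
Set B = {4, 21, 28, 36}
A ∩ B includes only elements in both sets.
Check each element of A against B:
7 ✗, 8 ✗, 12 ✗, 15 ✗, 21 ✓, 22 ✗, 23 ✗, 38 ✗
A ∩ B = {21}

{21}


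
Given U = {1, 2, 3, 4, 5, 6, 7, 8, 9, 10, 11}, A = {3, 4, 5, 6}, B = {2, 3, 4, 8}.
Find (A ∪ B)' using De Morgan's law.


U = {1, 2, 3, 4, 5, 6, 7, 8, 9, 10, 11}
A = {3, 4, 5, 6}, B = {2, 3, 4, 8}
A ∪ B = {2, 3, 4, 5, 6, 8}
(A ∪ B)' = U \ (A ∪ B) = {1, 7, 9, 10, 11}
Verification via A' ∩ B': A' = {1, 2, 7, 8, 9, 10, 11}, B' = {1, 5, 6, 7, 9, 10, 11}
A' ∩ B' = {1, 7, 9, 10, 11} ✓

{1, 7, 9, 10, 11}


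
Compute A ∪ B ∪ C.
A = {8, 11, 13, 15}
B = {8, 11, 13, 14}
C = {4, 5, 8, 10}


Set A = {8, 11, 13, 15}
Set B = {8, 11, 13, 14}
Set C = {4, 5, 8, 10}
First, A ∪ B = {8, 11, 13, 14, 15}
Then, (A ∪ B) ∪ C = {4, 5, 8, 10, 11, 13, 14, 15}

{4, 5, 8, 10, 11, 13, 14, 15}


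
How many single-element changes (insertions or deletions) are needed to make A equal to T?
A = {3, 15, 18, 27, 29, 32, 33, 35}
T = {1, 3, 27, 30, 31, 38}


Set A = {3, 15, 18, 27, 29, 32, 33, 35}
Set T = {1, 3, 27, 30, 31, 38}
Elements to remove from A (in A, not in T): {15, 18, 29, 32, 33, 35} → 6 removals
Elements to add to A (in T, not in A): {1, 30, 31, 38} → 4 additions
Total edits = 6 + 4 = 10

10


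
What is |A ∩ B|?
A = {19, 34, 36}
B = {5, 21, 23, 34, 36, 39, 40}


Set A = {19, 34, 36}
Set B = {5, 21, 23, 34, 36, 39, 40}
A ∩ B = {34, 36}
|A ∩ B| = 2

2


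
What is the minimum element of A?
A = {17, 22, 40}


Set A = {17, 22, 40}
Elements in ascending order: 17, 22, 40
The smallest element is 17.

17


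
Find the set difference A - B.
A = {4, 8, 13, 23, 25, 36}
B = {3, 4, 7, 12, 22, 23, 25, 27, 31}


Set A = {4, 8, 13, 23, 25, 36}
Set B = {3, 4, 7, 12, 22, 23, 25, 27, 31}
A \ B includes elements in A that are not in B.
Check each element of A:
4 (in B, remove), 8 (not in B, keep), 13 (not in B, keep), 23 (in B, remove), 25 (in B, remove), 36 (not in B, keep)
A \ B = {8, 13, 36}

{8, 13, 36}


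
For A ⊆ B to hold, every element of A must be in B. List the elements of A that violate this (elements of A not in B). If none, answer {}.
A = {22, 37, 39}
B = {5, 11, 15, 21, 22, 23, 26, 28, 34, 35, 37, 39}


Set A = {22, 37, 39}
Set B = {5, 11, 15, 21, 22, 23, 26, 28, 34, 35, 37, 39}
Check each element of A against B:
22 ∈ B, 37 ∈ B, 39 ∈ B
Elements of A not in B: {}

{}


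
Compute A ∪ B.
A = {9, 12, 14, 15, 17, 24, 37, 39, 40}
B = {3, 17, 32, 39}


Set A = {9, 12, 14, 15, 17, 24, 37, 39, 40}
Set B = {3, 17, 32, 39}
A ∪ B includes all elements in either set.
Elements from A: {9, 12, 14, 15, 17, 24, 37, 39, 40}
Elements from B not already included: {3, 32}
A ∪ B = {3, 9, 12, 14, 15, 17, 24, 32, 37, 39, 40}

{3, 9, 12, 14, 15, 17, 24, 32, 37, 39, 40}


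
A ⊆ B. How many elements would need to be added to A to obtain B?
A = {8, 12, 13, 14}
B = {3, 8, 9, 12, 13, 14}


Set A = {8, 12, 13, 14}, |A| = 4
Set B = {3, 8, 9, 12, 13, 14}, |B| = 6
Since A ⊆ B: B \ A = {3, 9}
|B| - |A| = 6 - 4 = 2

2


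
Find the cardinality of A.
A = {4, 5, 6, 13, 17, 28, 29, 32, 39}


Set A = {4, 5, 6, 13, 17, 28, 29, 32, 39}
Listing elements: 4, 5, 6, 13, 17, 28, 29, 32, 39
Counting: 9 elements
|A| = 9

9


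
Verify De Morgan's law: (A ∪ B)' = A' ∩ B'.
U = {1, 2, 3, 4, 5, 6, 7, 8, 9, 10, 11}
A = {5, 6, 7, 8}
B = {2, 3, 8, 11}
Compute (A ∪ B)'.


U = {1, 2, 3, 4, 5, 6, 7, 8, 9, 10, 11}
A = {5, 6, 7, 8}, B = {2, 3, 8, 11}
A ∪ B = {2, 3, 5, 6, 7, 8, 11}
(A ∪ B)' = U \ (A ∪ B) = {1, 4, 9, 10}
Verification via A' ∩ B': A' = {1, 2, 3, 4, 9, 10, 11}, B' = {1, 4, 5, 6, 7, 9, 10}
A' ∩ B' = {1, 4, 9, 10} ✓

{1, 4, 9, 10}


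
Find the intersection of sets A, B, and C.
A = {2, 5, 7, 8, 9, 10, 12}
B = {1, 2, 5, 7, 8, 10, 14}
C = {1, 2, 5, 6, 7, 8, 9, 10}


Set A = {2, 5, 7, 8, 9, 10, 12}
Set B = {1, 2, 5, 7, 8, 10, 14}
Set C = {1, 2, 5, 6, 7, 8, 9, 10}
First, A ∩ B = {2, 5, 7, 8, 10}
Then, (A ∩ B) ∩ C = {2, 5, 7, 8, 10}

{2, 5, 7, 8, 10}


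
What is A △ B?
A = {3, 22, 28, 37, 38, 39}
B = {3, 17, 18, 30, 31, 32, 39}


Set A = {3, 22, 28, 37, 38, 39}
Set B = {3, 17, 18, 30, 31, 32, 39}
A △ B = (A \ B) ∪ (B \ A)
Elements in A but not B: {22, 28, 37, 38}
Elements in B but not A: {17, 18, 30, 31, 32}
A △ B = {17, 18, 22, 28, 30, 31, 32, 37, 38}

{17, 18, 22, 28, 30, 31, 32, 37, 38}


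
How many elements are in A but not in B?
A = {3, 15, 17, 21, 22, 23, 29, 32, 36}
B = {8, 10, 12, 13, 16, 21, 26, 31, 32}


Set A = {3, 15, 17, 21, 22, 23, 29, 32, 36}
Set B = {8, 10, 12, 13, 16, 21, 26, 31, 32}
A \ B = {3, 15, 17, 22, 23, 29, 36}
|A \ B| = 7

7


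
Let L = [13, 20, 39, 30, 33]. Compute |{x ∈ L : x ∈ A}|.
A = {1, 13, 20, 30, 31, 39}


Set A = {1, 13, 20, 30, 31, 39}
Candidates: [13, 20, 39, 30, 33]
Check each candidate:
13 ∈ A, 20 ∈ A, 39 ∈ A, 30 ∈ A, 33 ∉ A
Count of candidates in A: 4

4


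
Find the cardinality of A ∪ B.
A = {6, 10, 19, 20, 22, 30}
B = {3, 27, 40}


Set A = {6, 10, 19, 20, 22, 30}, |A| = 6
Set B = {3, 27, 40}, |B| = 3
A ∩ B = {}, |A ∩ B| = 0
|A ∪ B| = |A| + |B| - |A ∩ B| = 6 + 3 - 0 = 9

9


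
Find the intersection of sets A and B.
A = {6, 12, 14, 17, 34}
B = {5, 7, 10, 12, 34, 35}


Set A = {6, 12, 14, 17, 34}
Set B = {5, 7, 10, 12, 34, 35}
A ∩ B includes only elements in both sets.
Check each element of A against B:
6 ✗, 12 ✓, 14 ✗, 17 ✗, 34 ✓
A ∩ B = {12, 34}

{12, 34}


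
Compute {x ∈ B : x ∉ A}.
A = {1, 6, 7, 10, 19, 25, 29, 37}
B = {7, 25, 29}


Set A = {1, 6, 7, 10, 19, 25, 29, 37}
Set B = {7, 25, 29}
Check each element of B against A:
7 ∈ A, 25 ∈ A, 29 ∈ A
Elements of B not in A: {}

{}


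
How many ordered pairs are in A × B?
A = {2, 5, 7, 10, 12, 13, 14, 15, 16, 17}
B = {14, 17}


Set A = {2, 5, 7, 10, 12, 13, 14, 15, 16, 17} has 10 elements.
Set B = {14, 17} has 2 elements.
|A × B| = |A| × |B| = 10 × 2 = 20

20


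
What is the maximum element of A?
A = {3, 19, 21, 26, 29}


Set A = {3, 19, 21, 26, 29}
Elements in ascending order: 3, 19, 21, 26, 29
The largest element is 29.

29


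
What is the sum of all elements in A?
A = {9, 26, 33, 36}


Set A = {9, 26, 33, 36}
Sum = 9 + 26 + 33 + 36 = 104

104


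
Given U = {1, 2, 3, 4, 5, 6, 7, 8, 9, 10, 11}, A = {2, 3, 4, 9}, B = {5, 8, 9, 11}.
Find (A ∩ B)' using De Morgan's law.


U = {1, 2, 3, 4, 5, 6, 7, 8, 9, 10, 11}
A = {2, 3, 4, 9}, B = {5, 8, 9, 11}
A ∩ B = {9}
(A ∩ B)' = U \ (A ∩ B) = {1, 2, 3, 4, 5, 6, 7, 8, 10, 11}
Verification via A' ∪ B': A' = {1, 5, 6, 7, 8, 10, 11}, B' = {1, 2, 3, 4, 6, 7, 10}
A' ∪ B' = {1, 2, 3, 4, 5, 6, 7, 8, 10, 11} ✓

{1, 2, 3, 4, 5, 6, 7, 8, 10, 11}


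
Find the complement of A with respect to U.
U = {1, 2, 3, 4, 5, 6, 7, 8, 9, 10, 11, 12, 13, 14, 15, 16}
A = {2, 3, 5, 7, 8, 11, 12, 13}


Universal set U = {1, 2, 3, 4, 5, 6, 7, 8, 9, 10, 11, 12, 13, 14, 15, 16}
Set A = {2, 3, 5, 7, 8, 11, 12, 13}
A' = U \ A = elements in U but not in A
Checking each element of U:
1 (not in A, include), 2 (in A, exclude), 3 (in A, exclude), 4 (not in A, include), 5 (in A, exclude), 6 (not in A, include), 7 (in A, exclude), 8 (in A, exclude), 9 (not in A, include), 10 (not in A, include), 11 (in A, exclude), 12 (in A, exclude), 13 (in A, exclude), 14 (not in A, include), 15 (not in A, include), 16 (not in A, include)
A' = {1, 4, 6, 9, 10, 14, 15, 16}

{1, 4, 6, 9, 10, 14, 15, 16}


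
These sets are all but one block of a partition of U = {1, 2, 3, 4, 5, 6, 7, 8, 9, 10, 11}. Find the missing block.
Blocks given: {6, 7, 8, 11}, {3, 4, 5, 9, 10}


U = {1, 2, 3, 4, 5, 6, 7, 8, 9, 10, 11}
Shown blocks: {6, 7, 8, 11}, {3, 4, 5, 9, 10}
A partition's blocks are pairwise disjoint and cover U, so the missing block = U \ (union of shown blocks).
Union of shown blocks: {3, 4, 5, 6, 7, 8, 9, 10, 11}
Missing block = U \ (union) = {1, 2}

{1, 2}


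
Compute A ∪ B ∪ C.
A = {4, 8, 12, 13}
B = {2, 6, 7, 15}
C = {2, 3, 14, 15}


Set A = {4, 8, 12, 13}
Set B = {2, 6, 7, 15}
Set C = {2, 3, 14, 15}
First, A ∪ B = {2, 4, 6, 7, 8, 12, 13, 15}
Then, (A ∪ B) ∪ C = {2, 3, 4, 6, 7, 8, 12, 13, 14, 15}

{2, 3, 4, 6, 7, 8, 12, 13, 14, 15}


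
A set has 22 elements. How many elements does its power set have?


The set has 22 elements.
The power set contains all possible subsets.
|P(A)| = 2^|A| = 2^22 = 4194304

4194304


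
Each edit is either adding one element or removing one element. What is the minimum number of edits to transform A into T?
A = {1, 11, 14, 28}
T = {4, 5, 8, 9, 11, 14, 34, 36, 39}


Set A = {1, 11, 14, 28}
Set T = {4, 5, 8, 9, 11, 14, 34, 36, 39}
Elements to remove from A (in A, not in T): {1, 28} → 2 removals
Elements to add to A (in T, not in A): {4, 5, 8, 9, 34, 36, 39} → 7 additions
Total edits = 2 + 7 = 9

9


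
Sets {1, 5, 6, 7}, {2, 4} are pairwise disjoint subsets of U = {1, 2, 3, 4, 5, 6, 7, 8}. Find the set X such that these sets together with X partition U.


U = {1, 2, 3, 4, 5, 6, 7, 8}
Shown blocks: {1, 5, 6, 7}, {2, 4}
A partition's blocks are pairwise disjoint and cover U, so the missing block = U \ (union of shown blocks).
Union of shown blocks: {1, 2, 4, 5, 6, 7}
Missing block = U \ (union) = {3, 8}

{3, 8}


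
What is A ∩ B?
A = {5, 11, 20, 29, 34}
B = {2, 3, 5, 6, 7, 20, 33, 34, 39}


Set A = {5, 11, 20, 29, 34}
Set B = {2, 3, 5, 6, 7, 20, 33, 34, 39}
A ∩ B includes only elements in both sets.
Check each element of A against B:
5 ✓, 11 ✗, 20 ✓, 29 ✗, 34 ✓
A ∩ B = {5, 20, 34}

{5, 20, 34}


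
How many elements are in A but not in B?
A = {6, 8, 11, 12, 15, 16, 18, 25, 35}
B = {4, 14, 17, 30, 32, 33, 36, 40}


Set A = {6, 8, 11, 12, 15, 16, 18, 25, 35}
Set B = {4, 14, 17, 30, 32, 33, 36, 40}
A \ B = {6, 8, 11, 12, 15, 16, 18, 25, 35}
|A \ B| = 9

9


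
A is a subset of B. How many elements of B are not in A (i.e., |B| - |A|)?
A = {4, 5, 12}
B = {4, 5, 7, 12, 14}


Set A = {4, 5, 12}, |A| = 3
Set B = {4, 5, 7, 12, 14}, |B| = 5
Since A ⊆ B: B \ A = {7, 14}
|B| - |A| = 5 - 3 = 2

2


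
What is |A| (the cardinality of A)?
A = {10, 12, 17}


Set A = {10, 12, 17}
Listing elements: 10, 12, 17
Counting: 3 elements
|A| = 3

3


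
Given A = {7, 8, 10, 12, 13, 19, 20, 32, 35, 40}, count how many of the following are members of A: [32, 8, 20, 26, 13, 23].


Set A = {7, 8, 10, 12, 13, 19, 20, 32, 35, 40}
Candidates: [32, 8, 20, 26, 13, 23]
Check each candidate:
32 ∈ A, 8 ∈ A, 20 ∈ A, 26 ∉ A, 13 ∈ A, 23 ∉ A
Count of candidates in A: 4

4


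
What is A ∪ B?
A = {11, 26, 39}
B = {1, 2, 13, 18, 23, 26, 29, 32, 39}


Set A = {11, 26, 39}
Set B = {1, 2, 13, 18, 23, 26, 29, 32, 39}
A ∪ B includes all elements in either set.
Elements from A: {11, 26, 39}
Elements from B not already included: {1, 2, 13, 18, 23, 29, 32}
A ∪ B = {1, 2, 11, 13, 18, 23, 26, 29, 32, 39}

{1, 2, 11, 13, 18, 23, 26, 29, 32, 39}


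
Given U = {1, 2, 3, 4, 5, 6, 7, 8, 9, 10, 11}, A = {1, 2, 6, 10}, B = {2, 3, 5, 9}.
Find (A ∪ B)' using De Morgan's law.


U = {1, 2, 3, 4, 5, 6, 7, 8, 9, 10, 11}
A = {1, 2, 6, 10}, B = {2, 3, 5, 9}
A ∪ B = {1, 2, 3, 5, 6, 9, 10}
(A ∪ B)' = U \ (A ∪ B) = {4, 7, 8, 11}
Verification via A' ∩ B': A' = {3, 4, 5, 7, 8, 9, 11}, B' = {1, 4, 6, 7, 8, 10, 11}
A' ∩ B' = {4, 7, 8, 11} ✓

{4, 7, 8, 11}


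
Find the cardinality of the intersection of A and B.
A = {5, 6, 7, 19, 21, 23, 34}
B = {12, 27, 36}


Set A = {5, 6, 7, 19, 21, 23, 34}
Set B = {12, 27, 36}
A ∩ B = {}
|A ∩ B| = 0

0


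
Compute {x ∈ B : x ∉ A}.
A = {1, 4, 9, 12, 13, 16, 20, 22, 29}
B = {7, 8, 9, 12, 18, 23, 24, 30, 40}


Set A = {1, 4, 9, 12, 13, 16, 20, 22, 29}
Set B = {7, 8, 9, 12, 18, 23, 24, 30, 40}
Check each element of B against A:
7 ∉ A (include), 8 ∉ A (include), 9 ∈ A, 12 ∈ A, 18 ∉ A (include), 23 ∉ A (include), 24 ∉ A (include), 30 ∉ A (include), 40 ∉ A (include)
Elements of B not in A: {7, 8, 18, 23, 24, 30, 40}

{7, 8, 18, 23, 24, 30, 40}


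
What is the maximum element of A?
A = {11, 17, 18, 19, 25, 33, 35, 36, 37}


Set A = {11, 17, 18, 19, 25, 33, 35, 36, 37}
Elements in ascending order: 11, 17, 18, 19, 25, 33, 35, 36, 37
The largest element is 37.

37


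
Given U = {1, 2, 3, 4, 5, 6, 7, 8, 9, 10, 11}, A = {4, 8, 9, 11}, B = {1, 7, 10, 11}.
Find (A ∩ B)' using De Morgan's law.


U = {1, 2, 3, 4, 5, 6, 7, 8, 9, 10, 11}
A = {4, 8, 9, 11}, B = {1, 7, 10, 11}
A ∩ B = {11}
(A ∩ B)' = U \ (A ∩ B) = {1, 2, 3, 4, 5, 6, 7, 8, 9, 10}
Verification via A' ∪ B': A' = {1, 2, 3, 5, 6, 7, 10}, B' = {2, 3, 4, 5, 6, 8, 9}
A' ∪ B' = {1, 2, 3, 4, 5, 6, 7, 8, 9, 10} ✓

{1, 2, 3, 4, 5, 6, 7, 8, 9, 10}


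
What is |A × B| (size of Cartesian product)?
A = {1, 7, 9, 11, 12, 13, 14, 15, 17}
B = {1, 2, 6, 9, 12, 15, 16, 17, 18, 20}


Set A = {1, 7, 9, 11, 12, 13, 14, 15, 17} has 9 elements.
Set B = {1, 2, 6, 9, 12, 15, 16, 17, 18, 20} has 10 elements.
|A × B| = |A| × |B| = 9 × 10 = 90

90


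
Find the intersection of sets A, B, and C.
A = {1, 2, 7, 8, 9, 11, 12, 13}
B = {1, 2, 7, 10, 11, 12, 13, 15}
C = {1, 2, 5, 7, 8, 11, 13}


Set A = {1, 2, 7, 8, 9, 11, 12, 13}
Set B = {1, 2, 7, 10, 11, 12, 13, 15}
Set C = {1, 2, 5, 7, 8, 11, 13}
First, A ∩ B = {1, 2, 7, 11, 12, 13}
Then, (A ∩ B) ∩ C = {1, 2, 7, 11, 13}

{1, 2, 7, 11, 13}


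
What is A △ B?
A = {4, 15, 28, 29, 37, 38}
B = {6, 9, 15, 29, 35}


Set A = {4, 15, 28, 29, 37, 38}
Set B = {6, 9, 15, 29, 35}
A △ B = (A \ B) ∪ (B \ A)
Elements in A but not B: {4, 28, 37, 38}
Elements in B but not A: {6, 9, 35}
A △ B = {4, 6, 9, 28, 35, 37, 38}

{4, 6, 9, 28, 35, 37, 38}


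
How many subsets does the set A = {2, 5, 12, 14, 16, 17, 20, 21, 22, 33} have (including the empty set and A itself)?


Set A = {2, 5, 12, 14, 16, 17, 20, 21, 22, 33}
|A| = 10
The power set P(A) contains all subsets of A.
|P(A)| = 2^|A| = 2^10 = 1024

1024


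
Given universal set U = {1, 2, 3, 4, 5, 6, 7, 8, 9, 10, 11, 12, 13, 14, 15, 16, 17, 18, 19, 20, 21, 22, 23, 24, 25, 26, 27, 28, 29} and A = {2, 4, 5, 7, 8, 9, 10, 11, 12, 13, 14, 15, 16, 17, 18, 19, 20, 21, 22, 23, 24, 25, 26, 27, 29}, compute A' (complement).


Universal set U = {1, 2, 3, 4, 5, 6, 7, 8, 9, 10, 11, 12, 13, 14, 15, 16, 17, 18, 19, 20, 21, 22, 23, 24, 25, 26, 27, 28, 29}
Set A = {2, 4, 5, 7, 8, 9, 10, 11, 12, 13, 14, 15, 16, 17, 18, 19, 20, 21, 22, 23, 24, 25, 26, 27, 29}
A' = U \ A = elements in U but not in A
Checking each element of U:
1 (not in A, include), 2 (in A, exclude), 3 (not in A, include), 4 (in A, exclude), 5 (in A, exclude), 6 (not in A, include), 7 (in A, exclude), 8 (in A, exclude), 9 (in A, exclude), 10 (in A, exclude), 11 (in A, exclude), 12 (in A, exclude), 13 (in A, exclude), 14 (in A, exclude), 15 (in A, exclude), 16 (in A, exclude), 17 (in A, exclude), 18 (in A, exclude), 19 (in A, exclude), 20 (in A, exclude), 21 (in A, exclude), 22 (in A, exclude), 23 (in A, exclude), 24 (in A, exclude), 25 (in A, exclude), 26 (in A, exclude), 27 (in A, exclude), 28 (not in A, include), 29 (in A, exclude)
A' = {1, 3, 6, 28}

{1, 3, 6, 28}


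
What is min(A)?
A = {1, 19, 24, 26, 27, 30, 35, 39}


Set A = {1, 19, 24, 26, 27, 30, 35, 39}
Elements in ascending order: 1, 19, 24, 26, 27, 30, 35, 39
The smallest element is 1.

1


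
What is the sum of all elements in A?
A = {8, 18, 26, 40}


Set A = {8, 18, 26, 40}
Sum = 8 + 18 + 26 + 40 = 92

92


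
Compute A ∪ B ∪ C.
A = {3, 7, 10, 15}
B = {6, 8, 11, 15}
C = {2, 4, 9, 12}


Set A = {3, 7, 10, 15}
Set B = {6, 8, 11, 15}
Set C = {2, 4, 9, 12}
First, A ∪ B = {3, 6, 7, 8, 10, 11, 15}
Then, (A ∪ B) ∪ C = {2, 3, 4, 6, 7, 8, 9, 10, 11, 12, 15}

{2, 3, 4, 6, 7, 8, 9, 10, 11, 12, 15}


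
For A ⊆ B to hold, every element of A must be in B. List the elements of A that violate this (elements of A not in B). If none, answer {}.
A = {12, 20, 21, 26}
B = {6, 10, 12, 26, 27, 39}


Set A = {12, 20, 21, 26}
Set B = {6, 10, 12, 26, 27, 39}
Check each element of A against B:
12 ∈ B, 20 ∉ B (include), 21 ∉ B (include), 26 ∈ B
Elements of A not in B: {20, 21}

{20, 21}


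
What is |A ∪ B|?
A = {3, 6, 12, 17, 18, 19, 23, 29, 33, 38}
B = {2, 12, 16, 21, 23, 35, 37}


Set A = {3, 6, 12, 17, 18, 19, 23, 29, 33, 38}, |A| = 10
Set B = {2, 12, 16, 21, 23, 35, 37}, |B| = 7
A ∩ B = {12, 23}, |A ∩ B| = 2
|A ∪ B| = |A| + |B| - |A ∩ B| = 10 + 7 - 2 = 15

15


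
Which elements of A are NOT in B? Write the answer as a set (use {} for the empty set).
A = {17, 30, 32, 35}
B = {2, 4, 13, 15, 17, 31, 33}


Set A = {17, 30, 32, 35}
Set B = {2, 4, 13, 15, 17, 31, 33}
Check each element of A against B:
17 ∈ B, 30 ∉ B (include), 32 ∉ B (include), 35 ∉ B (include)
Elements of A not in B: {30, 32, 35}

{30, 32, 35}


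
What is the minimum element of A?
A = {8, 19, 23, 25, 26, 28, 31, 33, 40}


Set A = {8, 19, 23, 25, 26, 28, 31, 33, 40}
Elements in ascending order: 8, 19, 23, 25, 26, 28, 31, 33, 40
The smallest element is 8.

8


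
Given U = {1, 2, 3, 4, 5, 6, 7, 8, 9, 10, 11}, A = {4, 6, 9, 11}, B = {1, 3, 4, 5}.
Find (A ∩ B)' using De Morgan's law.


U = {1, 2, 3, 4, 5, 6, 7, 8, 9, 10, 11}
A = {4, 6, 9, 11}, B = {1, 3, 4, 5}
A ∩ B = {4}
(A ∩ B)' = U \ (A ∩ B) = {1, 2, 3, 5, 6, 7, 8, 9, 10, 11}
Verification via A' ∪ B': A' = {1, 2, 3, 5, 7, 8, 10}, B' = {2, 6, 7, 8, 9, 10, 11}
A' ∪ B' = {1, 2, 3, 5, 6, 7, 8, 9, 10, 11} ✓

{1, 2, 3, 5, 6, 7, 8, 9, 10, 11}


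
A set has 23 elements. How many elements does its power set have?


The set has 23 elements.
The power set contains all possible subsets.
|P(A)| = 2^|A| = 2^23 = 8388608

8388608


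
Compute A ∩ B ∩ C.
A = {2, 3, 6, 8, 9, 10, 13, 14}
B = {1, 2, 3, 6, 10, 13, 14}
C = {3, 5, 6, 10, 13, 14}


Set A = {2, 3, 6, 8, 9, 10, 13, 14}
Set B = {1, 2, 3, 6, 10, 13, 14}
Set C = {3, 5, 6, 10, 13, 14}
First, A ∩ B = {2, 3, 6, 10, 13, 14}
Then, (A ∩ B) ∩ C = {3, 6, 10, 13, 14}

{3, 6, 10, 13, 14}


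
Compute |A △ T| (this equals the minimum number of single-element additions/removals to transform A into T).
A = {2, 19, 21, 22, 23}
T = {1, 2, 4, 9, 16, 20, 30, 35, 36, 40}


Set A = {2, 19, 21, 22, 23}
Set T = {1, 2, 4, 9, 16, 20, 30, 35, 36, 40}
Elements to remove from A (in A, not in T): {19, 21, 22, 23} → 4 removals
Elements to add to A (in T, not in A): {1, 4, 9, 16, 20, 30, 35, 36, 40} → 9 additions
Total edits = 4 + 9 = 13

13


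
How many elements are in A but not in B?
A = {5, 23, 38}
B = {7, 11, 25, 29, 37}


Set A = {5, 23, 38}
Set B = {7, 11, 25, 29, 37}
A \ B = {5, 23, 38}
|A \ B| = 3

3


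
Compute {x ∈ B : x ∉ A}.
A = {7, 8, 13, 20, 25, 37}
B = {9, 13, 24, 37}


Set A = {7, 8, 13, 20, 25, 37}
Set B = {9, 13, 24, 37}
Check each element of B against A:
9 ∉ A (include), 13 ∈ A, 24 ∉ A (include), 37 ∈ A
Elements of B not in A: {9, 24}

{9, 24}


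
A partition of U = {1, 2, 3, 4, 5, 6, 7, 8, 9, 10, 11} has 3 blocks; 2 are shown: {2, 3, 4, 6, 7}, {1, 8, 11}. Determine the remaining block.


U = {1, 2, 3, 4, 5, 6, 7, 8, 9, 10, 11}
Shown blocks: {2, 3, 4, 6, 7}, {1, 8, 11}
A partition's blocks are pairwise disjoint and cover U, so the missing block = U \ (union of shown blocks).
Union of shown blocks: {1, 2, 3, 4, 6, 7, 8, 11}
Missing block = U \ (union) = {5, 9, 10}

{5, 9, 10}


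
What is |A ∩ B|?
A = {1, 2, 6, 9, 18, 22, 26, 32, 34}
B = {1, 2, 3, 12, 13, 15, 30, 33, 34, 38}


Set A = {1, 2, 6, 9, 18, 22, 26, 32, 34}
Set B = {1, 2, 3, 12, 13, 15, 30, 33, 34, 38}
A ∩ B = {1, 2, 34}
|A ∩ B| = 3

3


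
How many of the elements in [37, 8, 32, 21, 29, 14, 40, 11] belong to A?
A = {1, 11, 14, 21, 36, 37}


Set A = {1, 11, 14, 21, 36, 37}
Candidates: [37, 8, 32, 21, 29, 14, 40, 11]
Check each candidate:
37 ∈ A, 8 ∉ A, 32 ∉ A, 21 ∈ A, 29 ∉ A, 14 ∈ A, 40 ∉ A, 11 ∈ A
Count of candidates in A: 4

4


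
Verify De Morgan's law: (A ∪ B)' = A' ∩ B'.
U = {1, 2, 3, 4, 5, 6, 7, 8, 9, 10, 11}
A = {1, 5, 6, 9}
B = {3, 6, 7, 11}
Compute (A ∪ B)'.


U = {1, 2, 3, 4, 5, 6, 7, 8, 9, 10, 11}
A = {1, 5, 6, 9}, B = {3, 6, 7, 11}
A ∪ B = {1, 3, 5, 6, 7, 9, 11}
(A ∪ B)' = U \ (A ∪ B) = {2, 4, 8, 10}
Verification via A' ∩ B': A' = {2, 3, 4, 7, 8, 10, 11}, B' = {1, 2, 4, 5, 8, 9, 10}
A' ∩ B' = {2, 4, 8, 10} ✓

{2, 4, 8, 10}


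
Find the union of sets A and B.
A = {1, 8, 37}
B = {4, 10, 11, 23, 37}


Set A = {1, 8, 37}
Set B = {4, 10, 11, 23, 37}
A ∪ B includes all elements in either set.
Elements from A: {1, 8, 37}
Elements from B not already included: {4, 10, 11, 23}
A ∪ B = {1, 4, 8, 10, 11, 23, 37}

{1, 4, 8, 10, 11, 23, 37}


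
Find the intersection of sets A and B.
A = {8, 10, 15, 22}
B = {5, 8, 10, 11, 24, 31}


Set A = {8, 10, 15, 22}
Set B = {5, 8, 10, 11, 24, 31}
A ∩ B includes only elements in both sets.
Check each element of A against B:
8 ✓, 10 ✓, 15 ✗, 22 ✗
A ∩ B = {8, 10}

{8, 10}


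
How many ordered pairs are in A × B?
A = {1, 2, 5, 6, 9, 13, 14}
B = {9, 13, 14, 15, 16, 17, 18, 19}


Set A = {1, 2, 5, 6, 9, 13, 14} has 7 elements.
Set B = {9, 13, 14, 15, 16, 17, 18, 19} has 8 elements.
|A × B| = |A| × |B| = 7 × 8 = 56

56


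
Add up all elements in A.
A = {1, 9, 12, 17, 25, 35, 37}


Set A = {1, 9, 12, 17, 25, 35, 37}
Sum = 1 + 9 + 12 + 17 + 25 + 35 + 37 = 136

136


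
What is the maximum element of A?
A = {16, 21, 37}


Set A = {16, 21, 37}
Elements in ascending order: 16, 21, 37
The largest element is 37.

37


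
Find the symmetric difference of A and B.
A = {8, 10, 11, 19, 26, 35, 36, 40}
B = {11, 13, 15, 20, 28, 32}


Set A = {8, 10, 11, 19, 26, 35, 36, 40}
Set B = {11, 13, 15, 20, 28, 32}
A △ B = (A \ B) ∪ (B \ A)
Elements in A but not B: {8, 10, 19, 26, 35, 36, 40}
Elements in B but not A: {13, 15, 20, 28, 32}
A △ B = {8, 10, 13, 15, 19, 20, 26, 28, 32, 35, 36, 40}

{8, 10, 13, 15, 19, 20, 26, 28, 32, 35, 36, 40}


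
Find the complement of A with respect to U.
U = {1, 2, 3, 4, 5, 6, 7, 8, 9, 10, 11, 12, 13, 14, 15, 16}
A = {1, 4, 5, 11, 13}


Universal set U = {1, 2, 3, 4, 5, 6, 7, 8, 9, 10, 11, 12, 13, 14, 15, 16}
Set A = {1, 4, 5, 11, 13}
A' = U \ A = elements in U but not in A
Checking each element of U:
1 (in A, exclude), 2 (not in A, include), 3 (not in A, include), 4 (in A, exclude), 5 (in A, exclude), 6 (not in A, include), 7 (not in A, include), 8 (not in A, include), 9 (not in A, include), 10 (not in A, include), 11 (in A, exclude), 12 (not in A, include), 13 (in A, exclude), 14 (not in A, include), 15 (not in A, include), 16 (not in A, include)
A' = {2, 3, 6, 7, 8, 9, 10, 12, 14, 15, 16}

{2, 3, 6, 7, 8, 9, 10, 12, 14, 15, 16}


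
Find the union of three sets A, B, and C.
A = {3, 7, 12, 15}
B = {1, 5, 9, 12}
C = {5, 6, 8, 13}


Set A = {3, 7, 12, 15}
Set B = {1, 5, 9, 12}
Set C = {5, 6, 8, 13}
First, A ∪ B = {1, 3, 5, 7, 9, 12, 15}
Then, (A ∪ B) ∪ C = {1, 3, 5, 6, 7, 8, 9, 12, 13, 15}

{1, 3, 5, 6, 7, 8, 9, 12, 13, 15}


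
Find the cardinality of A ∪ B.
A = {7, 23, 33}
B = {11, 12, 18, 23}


Set A = {7, 23, 33}, |A| = 3
Set B = {11, 12, 18, 23}, |B| = 4
A ∩ B = {23}, |A ∩ B| = 1
|A ∪ B| = |A| + |B| - |A ∩ B| = 3 + 4 - 1 = 6

6


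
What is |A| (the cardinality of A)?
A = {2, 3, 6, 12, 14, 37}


Set A = {2, 3, 6, 12, 14, 37}
Listing elements: 2, 3, 6, 12, 14, 37
Counting: 6 elements
|A| = 6

6


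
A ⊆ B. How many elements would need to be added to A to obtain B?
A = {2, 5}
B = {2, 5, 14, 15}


Set A = {2, 5}, |A| = 2
Set B = {2, 5, 14, 15}, |B| = 4
Since A ⊆ B: B \ A = {14, 15}
|B| - |A| = 4 - 2 = 2

2


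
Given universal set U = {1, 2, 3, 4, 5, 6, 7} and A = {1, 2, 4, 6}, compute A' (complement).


Universal set U = {1, 2, 3, 4, 5, 6, 7}
Set A = {1, 2, 4, 6}
A' = U \ A = elements in U but not in A
Checking each element of U:
1 (in A, exclude), 2 (in A, exclude), 3 (not in A, include), 4 (in A, exclude), 5 (not in A, include), 6 (in A, exclude), 7 (not in A, include)
A' = {3, 5, 7}

{3, 5, 7}


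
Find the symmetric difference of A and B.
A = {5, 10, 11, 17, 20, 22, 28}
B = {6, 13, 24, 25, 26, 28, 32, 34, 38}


Set A = {5, 10, 11, 17, 20, 22, 28}
Set B = {6, 13, 24, 25, 26, 28, 32, 34, 38}
A △ B = (A \ B) ∪ (B \ A)
Elements in A but not B: {5, 10, 11, 17, 20, 22}
Elements in B but not A: {6, 13, 24, 25, 26, 32, 34, 38}
A △ B = {5, 6, 10, 11, 13, 17, 20, 22, 24, 25, 26, 32, 34, 38}

{5, 6, 10, 11, 13, 17, 20, 22, 24, 25, 26, 32, 34, 38}


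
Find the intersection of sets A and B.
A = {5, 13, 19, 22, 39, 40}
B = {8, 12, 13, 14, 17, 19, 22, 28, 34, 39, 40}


Set A = {5, 13, 19, 22, 39, 40}
Set B = {8, 12, 13, 14, 17, 19, 22, 28, 34, 39, 40}
A ∩ B includes only elements in both sets.
Check each element of A against B:
5 ✗, 13 ✓, 19 ✓, 22 ✓, 39 ✓, 40 ✓
A ∩ B = {13, 19, 22, 39, 40}

{13, 19, 22, 39, 40}


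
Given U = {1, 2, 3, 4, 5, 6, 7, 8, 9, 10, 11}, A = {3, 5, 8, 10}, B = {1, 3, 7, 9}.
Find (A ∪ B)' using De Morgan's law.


U = {1, 2, 3, 4, 5, 6, 7, 8, 9, 10, 11}
A = {3, 5, 8, 10}, B = {1, 3, 7, 9}
A ∪ B = {1, 3, 5, 7, 8, 9, 10}
(A ∪ B)' = U \ (A ∪ B) = {2, 4, 6, 11}
Verification via A' ∩ B': A' = {1, 2, 4, 6, 7, 9, 11}, B' = {2, 4, 5, 6, 8, 10, 11}
A' ∩ B' = {2, 4, 6, 11} ✓

{2, 4, 6, 11}


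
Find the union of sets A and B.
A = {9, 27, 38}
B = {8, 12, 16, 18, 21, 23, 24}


Set A = {9, 27, 38}
Set B = {8, 12, 16, 18, 21, 23, 24}
A ∪ B includes all elements in either set.
Elements from A: {9, 27, 38}
Elements from B not already included: {8, 12, 16, 18, 21, 23, 24}
A ∪ B = {8, 9, 12, 16, 18, 21, 23, 24, 27, 38}

{8, 9, 12, 16, 18, 21, 23, 24, 27, 38}


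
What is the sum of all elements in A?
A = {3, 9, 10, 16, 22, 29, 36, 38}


Set A = {3, 9, 10, 16, 22, 29, 36, 38}
Sum = 3 + 9 + 10 + 16 + 22 + 29 + 36 + 38 = 163

163


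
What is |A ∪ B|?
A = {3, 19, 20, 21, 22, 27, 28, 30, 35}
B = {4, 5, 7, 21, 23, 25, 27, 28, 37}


Set A = {3, 19, 20, 21, 22, 27, 28, 30, 35}, |A| = 9
Set B = {4, 5, 7, 21, 23, 25, 27, 28, 37}, |B| = 9
A ∩ B = {21, 27, 28}, |A ∩ B| = 3
|A ∪ B| = |A| + |B| - |A ∩ B| = 9 + 9 - 3 = 15

15


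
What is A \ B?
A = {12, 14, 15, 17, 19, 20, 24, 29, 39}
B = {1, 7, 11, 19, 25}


Set A = {12, 14, 15, 17, 19, 20, 24, 29, 39}
Set B = {1, 7, 11, 19, 25}
A \ B includes elements in A that are not in B.
Check each element of A:
12 (not in B, keep), 14 (not in B, keep), 15 (not in B, keep), 17 (not in B, keep), 19 (in B, remove), 20 (not in B, keep), 24 (not in B, keep), 29 (not in B, keep), 39 (not in B, keep)
A \ B = {12, 14, 15, 17, 20, 24, 29, 39}

{12, 14, 15, 17, 20, 24, 29, 39}


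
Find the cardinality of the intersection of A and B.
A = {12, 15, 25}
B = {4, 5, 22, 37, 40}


Set A = {12, 15, 25}
Set B = {4, 5, 22, 37, 40}
A ∩ B = {}
|A ∩ B| = 0

0


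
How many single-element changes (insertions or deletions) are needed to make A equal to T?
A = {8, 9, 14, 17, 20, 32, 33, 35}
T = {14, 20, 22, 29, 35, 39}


Set A = {8, 9, 14, 17, 20, 32, 33, 35}
Set T = {14, 20, 22, 29, 35, 39}
Elements to remove from A (in A, not in T): {8, 9, 17, 32, 33} → 5 removals
Elements to add to A (in T, not in A): {22, 29, 39} → 3 additions
Total edits = 5 + 3 = 8

8
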